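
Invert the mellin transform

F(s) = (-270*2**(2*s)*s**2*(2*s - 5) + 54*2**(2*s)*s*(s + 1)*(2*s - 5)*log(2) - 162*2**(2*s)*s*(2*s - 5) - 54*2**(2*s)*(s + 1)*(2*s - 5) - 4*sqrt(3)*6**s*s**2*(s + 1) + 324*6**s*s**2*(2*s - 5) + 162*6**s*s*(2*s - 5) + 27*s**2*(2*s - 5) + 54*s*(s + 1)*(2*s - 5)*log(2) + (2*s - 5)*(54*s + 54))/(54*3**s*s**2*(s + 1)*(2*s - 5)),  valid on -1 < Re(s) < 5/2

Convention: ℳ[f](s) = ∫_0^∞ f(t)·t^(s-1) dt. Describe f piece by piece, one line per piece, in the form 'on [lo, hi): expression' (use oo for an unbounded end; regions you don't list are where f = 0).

on [0, 1/3): 3*t/2
on [1/3, 4/3): log(3*t/2)
on [4/3, 2): 3*t/2 + 3
on [2, oo): 4*sqrt(6)/(27*t**(5/2))

back out the common scale on t: t on [0, 1/2); log(t) on [1/2, 2); t + 3 on [2, 3); …
decompose at 1/3, 4/3, 2; ℳ[f](s) sums the 4 pieces' integrals
over [0, 1/3), the kernel integral of 3*t/2 enters the sum
on [1/3, 4/3) integrate f = log(3*t/2) against the kernel
∫ over [4/3, 2) of (3*t/2 + 3)·t^(s-1) joins the sum
∫ 4*sqrt(6)/(27*t**(5/2))·t^(s-1) over [2, ∞)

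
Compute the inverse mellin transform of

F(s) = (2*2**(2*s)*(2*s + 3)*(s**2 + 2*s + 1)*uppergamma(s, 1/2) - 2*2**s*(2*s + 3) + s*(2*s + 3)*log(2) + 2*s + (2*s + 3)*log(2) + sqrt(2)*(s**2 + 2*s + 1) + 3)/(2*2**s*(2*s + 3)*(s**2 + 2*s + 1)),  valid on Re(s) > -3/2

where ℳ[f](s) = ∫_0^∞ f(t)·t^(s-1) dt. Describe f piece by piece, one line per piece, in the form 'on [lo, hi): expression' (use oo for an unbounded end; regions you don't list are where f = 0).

on [0, 1/2): t**(3/2)
on [1/2, 1): t*log(t)
on [1, oo): exp(-t/2)

slice at 1/2, 1, transform all 3 pieces, and sum them
[0, 1/2) adds the kernel integral of t**(3/2)
on [1/2, 1): add ∫ t*log(t)·t^(s-1) dt
for t in [1, ∞): the term is ∫ exp(-t/2)·t^(s-1)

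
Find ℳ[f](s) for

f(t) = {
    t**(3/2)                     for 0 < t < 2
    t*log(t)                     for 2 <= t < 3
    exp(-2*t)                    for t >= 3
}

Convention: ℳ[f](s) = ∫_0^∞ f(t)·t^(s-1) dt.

along the cuts 2, 3, ℳ[f](s) splits into 3 integrals
the [0, 2) slice contributes ∫ t**(3/2)·t^(s-1) dt
for t in [2, 3): the term is ∫ t*log(t)·t^(s-1)
between 3 and ∞ the integrand is exp(-2*t)·t^(s-1)

(-12**s*s*(2*s + 3)*log(4) - 12**s*(2*s + 3)*log(4) + 12**s*(4*s + 6) + 12**s*sqrt(2)*(4*s**2 + 8*s + 4) + 3*18**s*s*(2*s + 3)*log(3) + 18**s*(-6*s - 9) + 3*18**s*(2*s + 3)*log(3) + 3**s*(2*s + 3)*(s**2 + 2*s + 1)*uppergamma(s, 6))/(6**s*(2*s + 3)*(s**2 + 2*s + 1))
  Re(s) > -3/2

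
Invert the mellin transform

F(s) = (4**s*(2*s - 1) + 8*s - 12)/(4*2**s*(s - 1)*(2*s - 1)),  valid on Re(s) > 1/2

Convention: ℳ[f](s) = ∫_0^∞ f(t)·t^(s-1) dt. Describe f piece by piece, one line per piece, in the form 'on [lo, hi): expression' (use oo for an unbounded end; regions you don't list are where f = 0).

on [0, 1/2): sqrt(2)/sqrt(t)
on [1/2, 2): 1/(2*t)

peel off the shared t-power: sqrt(2)*sqrt(t) on [0, 1/2); 1/2 on [1/2, 2)
reversing the common scale on t: sqrt(t) on [0, 1); 1/2 on [1, 4)
the power substitution comes off first: t on [0, 1); 1/2 on [1, 2)
treat the 2 regions marked off by 1/2 separately and sum
piece [0, 1/2): integrate sqrt(2)/sqrt(t) against the kernel
for t in [1/2, 2): the term is ∫ 1/(2*t)·t^(s-1)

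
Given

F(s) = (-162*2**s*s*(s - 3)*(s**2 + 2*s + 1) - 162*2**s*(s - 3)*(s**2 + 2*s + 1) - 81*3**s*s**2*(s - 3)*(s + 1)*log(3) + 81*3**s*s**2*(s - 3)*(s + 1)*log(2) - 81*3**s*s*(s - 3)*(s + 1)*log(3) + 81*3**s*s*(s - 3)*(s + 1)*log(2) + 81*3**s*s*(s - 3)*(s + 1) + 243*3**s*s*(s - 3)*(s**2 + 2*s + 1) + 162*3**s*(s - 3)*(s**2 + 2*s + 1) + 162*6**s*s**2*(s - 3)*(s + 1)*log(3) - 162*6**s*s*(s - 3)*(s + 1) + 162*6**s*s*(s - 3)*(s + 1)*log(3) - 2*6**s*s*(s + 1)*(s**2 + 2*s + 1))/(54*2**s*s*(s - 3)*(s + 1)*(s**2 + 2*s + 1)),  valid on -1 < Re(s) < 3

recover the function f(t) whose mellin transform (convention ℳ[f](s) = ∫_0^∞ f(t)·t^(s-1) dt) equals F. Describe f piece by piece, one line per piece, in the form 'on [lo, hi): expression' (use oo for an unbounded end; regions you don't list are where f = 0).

on [0, 1): t
on [1, 3/2): t + 3
on [3/2, 3): t*log(t)
on [3, oo): t**(-3)

treat the 4 regions marked off by 1, 3/2, 3 separately and sum
on [0, 1): add ∫ t·t^(s-1) dt
for t in [1, 3/2): the term is ∫ (t + 3)·t^(s-1)
on [3/2, 3) integrate f = t*log(t) against the kernel
[3, ∞) adds the kernel integral of t**(-3)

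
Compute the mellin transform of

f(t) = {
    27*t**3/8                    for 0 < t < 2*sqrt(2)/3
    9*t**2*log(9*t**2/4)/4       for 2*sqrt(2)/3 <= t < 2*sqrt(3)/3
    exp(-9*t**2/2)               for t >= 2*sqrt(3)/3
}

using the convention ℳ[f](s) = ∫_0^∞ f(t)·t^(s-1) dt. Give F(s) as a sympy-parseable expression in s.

undo the common scale on t: t**3 on [0, sqrt(2)); t**2*log(t**2) on [sqrt(2), sqrt(3)); exp(-2*t**2) on [sqrt(3), ∞)
undo the power substitution: t**(3/2) on [0, 2); t*log(t) on [2, 3); exp(-2*t) on [3, ∞)
decompose at 2*sqrt(2)/3, 2*sqrt(3)/3; ℳ[f](s) sums the 3 pieces' integrals
on [0, 2*sqrt(2)/3): add ∫ 27*t**3/8·t^(s-1) dt
on [2*sqrt(2)/3, 2*sqrt(3)/3) integrate f = 9*t**2*log(9*t**2/4)/4 against the kernel
∫ over [2*sqrt(3)/3, ∞) of exp(-9*t**2/2)·t^(s-1) joins the sum

(-12**(s/2)*s*(s + 3)*log(2) - 2*12**(s/2)*(s + 3)*log(2) + 2*12**(s/2)*(s + 3) + 4*12**(s/2)*sqrt(2)*(s**2/4 + s + 1) + 3*18**(s/2)*s*(s + 3)*log(3)/2 - 3*18**(s/2)*(s + 3) + 3*18**(s/2)*(s + 3)*log(3) + 3**(s/2)*(s + 3)*(s**2/4 + s + 1)*uppergamma(s/2, 6))/(2*(3/2)**s*6**(s/2)*(s + 3)*(s**2/4 + s + 1))
  Re(s) > -3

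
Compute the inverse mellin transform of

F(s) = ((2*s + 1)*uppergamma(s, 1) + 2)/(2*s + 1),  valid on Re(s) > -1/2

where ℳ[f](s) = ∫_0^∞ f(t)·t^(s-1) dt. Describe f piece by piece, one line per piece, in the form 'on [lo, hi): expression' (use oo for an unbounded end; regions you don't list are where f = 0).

on [0, 1): sqrt(t)
on [1, oo): exp(-t)

the 2 pieces separated at 1 each add one integral
between 0 and 1 the integrand is sqrt(t)·t^(s-1)
segment 1 to ∞ holds exp(-t); add its integral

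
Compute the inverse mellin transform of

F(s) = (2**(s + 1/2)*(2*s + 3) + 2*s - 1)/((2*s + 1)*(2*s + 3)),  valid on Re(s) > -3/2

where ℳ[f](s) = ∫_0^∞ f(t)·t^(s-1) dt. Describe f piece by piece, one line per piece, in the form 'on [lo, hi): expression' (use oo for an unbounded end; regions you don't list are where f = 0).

the shared t-power comes off first: t on [0, 1); 1/2 on [1, 2)
breakpoints 1: one integral from each of the 2 segments
piece [0, 1): integrate t**(3/2) against the kernel
over [1, 2), the kernel integral of sqrt(t)/2 enters the sum

on [0, 1): t**(3/2)
on [1, 2): sqrt(t)/2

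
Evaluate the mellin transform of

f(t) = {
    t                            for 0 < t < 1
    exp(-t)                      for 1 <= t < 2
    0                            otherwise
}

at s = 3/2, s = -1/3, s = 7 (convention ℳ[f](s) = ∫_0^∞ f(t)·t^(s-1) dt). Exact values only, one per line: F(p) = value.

F(3/2) = -sqrt(2)*exp(-2) - sqrt(pi)*erfc(sqrt(2))/2 + sqrt(pi)*erfc(1)/2 + exp(-1) + 2/5
F(-1/3) = -uppergamma(-1/3, 2) + uppergamma(-1/3, 1) + 3/2
F(7) = -5296*exp(-2) + 1/8 + 1957*exp(-1)

breakpoints 1: one integral from each of the 2 segments
∫ t·t^(s-1) over [0, 1)
segment 1 to 2 holds exp(-t); add its integral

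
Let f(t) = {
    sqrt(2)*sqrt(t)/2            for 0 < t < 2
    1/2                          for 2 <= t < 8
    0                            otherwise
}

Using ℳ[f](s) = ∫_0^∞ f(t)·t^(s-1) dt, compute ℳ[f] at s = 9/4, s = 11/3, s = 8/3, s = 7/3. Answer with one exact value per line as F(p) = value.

reversing the common scale on t: sqrt(t) on [0, 1); 1/2 on [1, 4)
remove the power substitution first: t on [0, 1); 1/2 on [1, 2)
breakpoints 2: one integral from each of the 2 segments
∫ sqrt(2)*sqrt(t)/2·t^(s-1) over [0, 2)
for t in [2, 8): the term is ∫ 1/2·t^(s-1)

F(9/4) = 8*2**(1/4)*(7 + 176*sqrt(2))/99
F(11/3) = 228*2**(2/3)/275 + 3072/11
F(8/3) = 39*2**(2/3)/76 + 48
F(7/3) = 66*2**(1/3)/119 + 192/7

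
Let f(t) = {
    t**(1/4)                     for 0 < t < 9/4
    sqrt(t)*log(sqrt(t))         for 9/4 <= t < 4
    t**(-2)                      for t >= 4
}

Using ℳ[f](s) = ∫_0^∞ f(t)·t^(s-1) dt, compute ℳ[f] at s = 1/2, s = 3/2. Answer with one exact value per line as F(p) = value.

remove the power substitution first: sqrt(t) on [0, 3/2); t*log(t) on [3/2, 2); t**(-4) on [2, ∞)
treat the 3 regions marked off by 9/4, 4 separately and sum
over [0, 9/4), the kernel integral of t**(1/4) enters the sum
on [9/4, 4) integrate f = sqrt(t)*log(sqrt(t)) against the kernel
∫ over [4, ∞) of t**(-2)·t^(s-1) joins the sum

F(1/2) = -9*log(3)/4 - 19/24 + sqrt(6) + 25*log(2)/4
F(3/2) = -81*log(3)/32 - 47/128 + 27*sqrt(6)/28 + 337*log(2)/32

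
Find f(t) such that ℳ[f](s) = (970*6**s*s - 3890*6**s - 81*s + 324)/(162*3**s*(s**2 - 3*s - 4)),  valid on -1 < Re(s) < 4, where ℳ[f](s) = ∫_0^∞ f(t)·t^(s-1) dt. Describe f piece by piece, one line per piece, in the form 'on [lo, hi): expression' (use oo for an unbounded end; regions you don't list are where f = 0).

the common scale on t comes off first: t on [0, 1/2); 2*t on [1/2, 3); t**(-4) on [3, ∞)
the 3 pieces separated at 1/3, 2 each add one integral
segment [0, 1/3) carries 3*t/2; integrate it
between 1/3 and 2 the integrand is 3*t·t^(s-1)
[2, ∞) adds the kernel integral of 16/(81*t**4)

on [0, 1/3): 3*t/2
on [1/3, 2): 3*t
on [2, oo): 16/(81*t**4)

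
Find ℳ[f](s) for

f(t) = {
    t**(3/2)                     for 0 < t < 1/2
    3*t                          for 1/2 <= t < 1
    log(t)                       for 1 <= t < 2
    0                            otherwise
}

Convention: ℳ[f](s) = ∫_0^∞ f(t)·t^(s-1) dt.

(-2*2**(2*s)*(s + 1)*(2*s + 3) + 6*2**s*s**2*(2*s + 3) + 2*2**s*(s + 1)*(2*s + 3) + 4**s*s*(s + 1)*(2*s + 3)*log(4) + sqrt(2)*s**2*(s + 1) - 3*s**2*(2*s + 3))/(2*2**s*s**2*(s + 1)*(2*s + 3))
  Re(s) > -3/2

integrate the 3 segments split at 1/2, 1, then add the results
∫ over [0, 1/2) of t**(3/2)·t^(s-1) joins the sum
on [1/2, 1): add ∫ 3*t·t^(s-1) dt
on [1, 2): add ∫ log(t)·t^(s-1) dt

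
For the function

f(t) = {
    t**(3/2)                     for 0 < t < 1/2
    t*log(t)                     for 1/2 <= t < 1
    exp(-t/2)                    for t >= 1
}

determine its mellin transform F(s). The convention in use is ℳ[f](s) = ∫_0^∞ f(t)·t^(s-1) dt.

(2*2**(2*s)*(2*s + 3)*(s**2 + 2*s + 1)*uppergamma(s, 1/2) - 2*2**s*(2*s + 3) + s*(2*s + 3)*log(2) + 2*s + (2*s + 3)*log(2) + sqrt(2)*(s**2 + 2*s + 1) + 3)/(2*2**s*(2*s + 3)*(s**2 + 2*s + 1))
  Re(s) > -3/2

along the cuts 1/2, 1, ℳ[f](s) splits into 3 integrals
over [0, 1/2), the kernel integral of t**(3/2) enters the sum
on [1/2, 1): add ∫ t*log(t)·t^(s-1) dt
segment [1, ∞) carries exp(-t/2); integrate it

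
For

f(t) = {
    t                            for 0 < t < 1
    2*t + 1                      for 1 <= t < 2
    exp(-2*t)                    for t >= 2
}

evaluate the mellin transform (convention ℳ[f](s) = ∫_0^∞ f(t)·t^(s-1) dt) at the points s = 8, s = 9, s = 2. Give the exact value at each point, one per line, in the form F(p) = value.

split f at 1, 2: ℳ[f](s) collects 3 kernel integrals
[0, 1) adds the kernel integral of t
∫ (2*t + 1)·t^(s-1) over [1, 2)
∫ over [2, ∞) of exp(-2*t)·t^(s-1) joins the sum

F(8) = 16319*exp(-4)/16 + 3493/24
F(9) = 16831*exp(-4)/4 + 23533/90
F(2) = 5*exp(-4)/4 + 13/2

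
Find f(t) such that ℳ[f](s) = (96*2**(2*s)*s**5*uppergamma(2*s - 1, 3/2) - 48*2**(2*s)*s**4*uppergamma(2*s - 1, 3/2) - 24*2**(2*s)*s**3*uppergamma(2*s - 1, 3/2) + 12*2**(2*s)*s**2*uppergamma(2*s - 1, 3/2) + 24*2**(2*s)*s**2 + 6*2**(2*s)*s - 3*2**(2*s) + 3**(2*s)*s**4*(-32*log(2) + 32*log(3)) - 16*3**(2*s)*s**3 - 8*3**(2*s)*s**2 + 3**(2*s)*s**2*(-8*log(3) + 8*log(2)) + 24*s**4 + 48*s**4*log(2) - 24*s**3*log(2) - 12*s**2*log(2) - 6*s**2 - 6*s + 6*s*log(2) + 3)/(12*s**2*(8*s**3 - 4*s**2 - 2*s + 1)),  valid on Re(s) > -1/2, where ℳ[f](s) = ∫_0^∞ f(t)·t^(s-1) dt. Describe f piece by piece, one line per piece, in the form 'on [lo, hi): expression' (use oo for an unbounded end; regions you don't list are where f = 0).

peel off the power substitution: t/4 on [0, 1); log(t/2)/2 on [1, 2); log(t/2)/t on [2, 3); …
peel off the shared t-power: t**2/4 on [0, 1); t*log(t/2)/2 on [1, 2); log(t/2) on [2, 3); …
the common scale on t comes off first: t**2 on [0, 1/2); t*log(t) on [1/2, 1); log(t) on [1, 3/2); …
integrate the 4 segments split at 1, 4, 9, then add the results
on [0, 1): add ∫ sqrt(t)/4·t^(s-1) dt
on [1, 4): add ∫ log(sqrt(t)/2)/2·t^(s-1) dt
∫ log(sqrt(t)/2)/sqrt(t)·t^(s-1) over [4, 9)
[9, ∞) adds the kernel integral of exp(-sqrt(t)/2)/sqrt(t)

on [0, 1): sqrt(t)/4
on [1, 4): log(sqrt(t)/2)/2
on [4, 9): log(sqrt(t)/2)/sqrt(t)
on [9, oo): exp(-sqrt(t)/2)/sqrt(t)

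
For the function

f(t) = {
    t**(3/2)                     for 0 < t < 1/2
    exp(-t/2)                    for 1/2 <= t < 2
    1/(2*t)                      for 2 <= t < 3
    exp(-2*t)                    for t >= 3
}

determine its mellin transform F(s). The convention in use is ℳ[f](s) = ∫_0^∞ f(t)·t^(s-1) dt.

(12*24**s*(s - 1)*(2*s + 3)*uppergamma(s, 1/4) - 12*24**s*(s - 1)*(2*s + 3)*uppergamma(s, 1) - 3*24**s*(2*s + 3) + 2*36**s*(2*s + 3) + 12*6**s*(s - 1)*(2*s + 3)*uppergamma(s, 6) + 6*sqrt(2)*6**s*(s - 1))/(12*12**s*(s - 1)*(2*s + 3))
  Re(s) > -3/2

slice at 1/2, 2, 3, transform all 4 pieces, and sum them
between 0 and 1/2 the integrand is t**(3/2)·t^(s-1)
∫ over [1/2, 2) of exp(-t/2)·t^(s-1) joins the sum
for t in [2, 3): the term is ∫ 1/(2*t)·t^(s-1)
the [3, ∞) slice contributes ∫ exp(-2*t)·t^(s-1) dt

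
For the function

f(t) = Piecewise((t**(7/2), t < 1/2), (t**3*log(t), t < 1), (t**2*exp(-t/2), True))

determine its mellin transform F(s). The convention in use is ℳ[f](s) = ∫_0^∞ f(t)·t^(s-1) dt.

(32*2**(2*s)*(2*s + 7)*(2*s + (s + 2)**2 + 5)*uppergamma(s + 2, 1/2) - 8*2**s*(2*s + 7) + 2*s + (s + 2)*(2*s + 7)*log(2) + (2*s + 7)*log(2) + sqrt(2)*(2*s + (s + 2)**2 + 5) + 7)/(8*2**s*(2*s + 7)*(2*s + (s + 2)**2 + 5))
  Re(s) > -7/2

remove the shared t-power first: t**3 on [0, 1/2); t**(5/2)*log(t) on [1/2, 1); t**(3/2)*exp(-t/2) on [1, ∞)
remove the shared t-power first: t**2 on [0, 1/2); t**(3/2)*log(t) on [1/2, 1); sqrt(t)*exp(-t/2) on [1, ∞)
invert the shared t-power to get t**(3/2) on [0, 1/2); t*log(t) on [1/2, 1); exp(-t/2) on [1, ∞)
treat the 3 regions marked off by 1/2, 1 separately and sum
on [0, 1/2): add ∫ t**(7/2)·t^(s-1) dt
[1/2, 1) adds the kernel integral of t**3*log(t)
∫ over [1, ∞) of t**2*exp(-t/2)·t^(s-1) joins the sum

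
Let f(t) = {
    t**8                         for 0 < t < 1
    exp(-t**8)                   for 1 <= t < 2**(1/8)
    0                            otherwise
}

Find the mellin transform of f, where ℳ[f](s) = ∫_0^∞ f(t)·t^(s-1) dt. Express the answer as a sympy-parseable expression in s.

((s + 8)*uppergamma(s/8, 1) - (s + 8)*uppergamma(s/8, 2) + 8)/(8*(s + 8))
  Re(s) > -8

back out the power substitution: t**4 on [0, 1); exp(-t**4) on [1, 2**(1/4))
invert the power substitution to get t**2 on [0, 1); exp(-t**2) on [1, sqrt(2))
back out the power substitution: t on [0, 1); exp(-t) on [1, 2)
cuts at 1: linearity sums the 2 kernel integrals
on [0, 1) integrate f = t**8 against the kernel
[1, 2**(1/8)) adds the kernel integral of exp(-t**8)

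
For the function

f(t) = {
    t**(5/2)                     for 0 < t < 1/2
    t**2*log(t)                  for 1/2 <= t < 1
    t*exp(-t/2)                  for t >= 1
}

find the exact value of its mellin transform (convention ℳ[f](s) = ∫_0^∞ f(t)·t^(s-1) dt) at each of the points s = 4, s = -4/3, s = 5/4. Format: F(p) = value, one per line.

invert the shared t-power to get sqrt(t) on [0, 1/2); log(t) on [1/2, 1); exp(-t/2)/t on [1, ∞)
the shared t-power comes off first: t**(3/2) on [0, 1/2); t*log(t) on [1/2, 1); exp(-t/2) on [1, ∞)
slice at 1/2, 1, transform all 3 pieces, and sum them
∫ t**(5/2)·t^(s-1) over [0, 1/2)
piece [1/2, 1): integrate t**2*log(t) against the kernel
the [1, ∞) slice contributes ∫ t*exp(-t/2)·t^(s-1) dt

F(4) = -7/256 + sqrt(2)/832 + log(2)/384 + 1266*exp(-1/2)
F(-4/3) = 2**(1/3)*(-63*2**(2/3) + 12*sqrt(2) + 28*2**(1/3)*uppergamma(-1/3, 1/2) + 42*log(2) + 63)/56
F(5/4) = 2**(3/4)*(-960*2**(1/4) + 120 + 169*sqrt(2) + 390*log(2) + 40560*sqrt(2)*uppergamma(9/4, 1/2))/20280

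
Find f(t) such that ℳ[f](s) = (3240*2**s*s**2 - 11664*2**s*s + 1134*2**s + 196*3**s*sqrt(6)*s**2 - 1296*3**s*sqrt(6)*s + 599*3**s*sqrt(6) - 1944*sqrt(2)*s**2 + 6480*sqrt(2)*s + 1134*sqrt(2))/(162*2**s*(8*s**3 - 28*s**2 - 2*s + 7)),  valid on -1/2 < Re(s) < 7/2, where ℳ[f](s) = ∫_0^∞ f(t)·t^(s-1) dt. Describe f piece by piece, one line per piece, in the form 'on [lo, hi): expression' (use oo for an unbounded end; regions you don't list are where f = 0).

on [0, 1/2): sqrt(t)
on [1/2, 1): (2*t + 1)/sqrt(t)
on [1, 3/2): sqrt(t)/2
on [3/2, oo): t**(-7/2)

remove the shared t-power first: t**(3/2) on [0, 1/2); sqrt(t)*(2*t + 1) on [1/2, 1); t**(3/2)/2 on [1, 3/2); …
strip the shared t-power: t on [0, 1/2); 2*t + 1 on [1/2, 1); t/2 on [1, 3/2); …
f breaks at 1/2, 1, 3/2 into 4 integrals to sum
piece [0, 1/2): integrate sqrt(t) against the kernel
segment 1/2 to 1 holds (2*t + 1)/sqrt(t); add its integral
between 1 and 3/2 the integrand is sqrt(t)/2·t^(s-1)
∫ t**(-7/2)·t^(s-1) over [3/2, ∞)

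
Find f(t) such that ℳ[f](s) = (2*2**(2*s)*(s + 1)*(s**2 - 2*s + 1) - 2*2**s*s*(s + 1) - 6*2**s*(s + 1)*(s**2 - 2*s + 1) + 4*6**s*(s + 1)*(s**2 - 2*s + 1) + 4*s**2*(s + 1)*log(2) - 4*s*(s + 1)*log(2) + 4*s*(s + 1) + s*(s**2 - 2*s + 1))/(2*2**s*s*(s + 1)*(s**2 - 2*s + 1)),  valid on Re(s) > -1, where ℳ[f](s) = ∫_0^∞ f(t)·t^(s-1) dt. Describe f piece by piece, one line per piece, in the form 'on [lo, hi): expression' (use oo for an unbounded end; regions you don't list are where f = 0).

on [0, 1/2): t
on [1/2, 1): log(t)/t
on [1, 2): 3
on [2, 3): 2

decompose at 1/2, 1, 2; ℳ[f](s) sums the 4 pieces' integrals
[0, 1/2) adds the kernel integral of t
∫ over [1/2, 1) of log(t)/t·t^(s-1) joins the sum
on [1, 2): add ∫ 3·t^(s-1) dt
segment [2, 3) carries 2; integrate it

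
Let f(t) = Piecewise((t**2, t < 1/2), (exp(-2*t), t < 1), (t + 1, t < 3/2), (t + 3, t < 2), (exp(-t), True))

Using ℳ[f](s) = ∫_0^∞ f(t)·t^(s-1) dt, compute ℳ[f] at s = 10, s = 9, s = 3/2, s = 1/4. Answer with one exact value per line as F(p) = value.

f breaks at 1/2, 1, 3/2, 2 into 5 integrals to sum
on [0, 1/2) integrate f = t**2 against the kernel
the [1/2, 1) slice contributes ∫ exp(-2*t)·t^(s-1) dt
[1, 3/2) adds the kernel integral of (t + 1)
segment 3/2 to 2 holds (t + 3); add its integral
piece [2, ∞): integrate exp(-t) against the kernel

F(10) = (2604122400*E + 1302094759*exp(2) + 7241213675520)*exp(-2)/2703360
F(9) = (217009980*E + 267949573*exp(2) + 301364743680)*exp(-2)/1013760
F(3/2) = sqrt(2)*(210*E + 210*sqrt(2)*(-1 + sqrt(pi)*exp(2)*erfc(sqrt(2)) + 2*sqrt(2)) + (-840*sqrt(3) - 448*sqrt(2) - 105*sqrt(pi)*erfc(sqrt(2)) + 105*sqrt(pi)*erfc(1) + 4719)*exp(2))*exp(-2)/840
F(1/4) = 2**(3/4)*(-360*3**(1/4) - 216*2**(1/4) - 45*uppergamma(1/4, 2) + 45*2**(1/4)*uppergamma(1/4, 2) + 5 + 45*uppergamma(1/4, 1) + 612*sqrt(2))/90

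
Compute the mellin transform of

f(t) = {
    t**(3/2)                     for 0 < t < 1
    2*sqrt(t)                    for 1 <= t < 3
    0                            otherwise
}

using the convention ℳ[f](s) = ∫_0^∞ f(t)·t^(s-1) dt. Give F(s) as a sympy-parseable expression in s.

(4*sqrt(3)*3**s*(2*s + 3) - 4*s - 10)/((2*s + 1)*(2*s + 3))
  Re(s) > -3/2

integrate the 2 segments split at 1, then add the results
∫ over [0, 1) of t**(3/2)·t^(s-1) joins the sum
[1, 3) adds the kernel integral of 2*sqrt(t)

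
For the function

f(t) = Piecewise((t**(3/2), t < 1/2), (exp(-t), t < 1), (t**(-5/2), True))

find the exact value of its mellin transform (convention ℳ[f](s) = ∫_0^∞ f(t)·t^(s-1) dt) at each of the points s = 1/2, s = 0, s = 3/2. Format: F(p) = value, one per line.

F(1/2) = -sqrt(pi)*erfc(1) + sqrt(pi)*erfc(sqrt(2)/2) + 5/8
F(0) = Ei(-1) + sqrt(2)/6 + 2/5 - Ei(-1/2)
F(3/2) = -exp(-1) - sqrt(pi)*erfc(1)/2 + sqrt(pi)*erfc(sqrt(2)/2)/2 + sqrt(2)*exp(-1/2)/2 + 25/24

summing 3 kernel integrals split by 1/2, 1 yields ℳ[f](s)
∫ t**(3/2)·t^(s-1) over [0, 1/2)
∫ exp(-t)·t^(s-1) over [1/2, 1)
segment [1, ∞) carries t**(-5/2); integrate it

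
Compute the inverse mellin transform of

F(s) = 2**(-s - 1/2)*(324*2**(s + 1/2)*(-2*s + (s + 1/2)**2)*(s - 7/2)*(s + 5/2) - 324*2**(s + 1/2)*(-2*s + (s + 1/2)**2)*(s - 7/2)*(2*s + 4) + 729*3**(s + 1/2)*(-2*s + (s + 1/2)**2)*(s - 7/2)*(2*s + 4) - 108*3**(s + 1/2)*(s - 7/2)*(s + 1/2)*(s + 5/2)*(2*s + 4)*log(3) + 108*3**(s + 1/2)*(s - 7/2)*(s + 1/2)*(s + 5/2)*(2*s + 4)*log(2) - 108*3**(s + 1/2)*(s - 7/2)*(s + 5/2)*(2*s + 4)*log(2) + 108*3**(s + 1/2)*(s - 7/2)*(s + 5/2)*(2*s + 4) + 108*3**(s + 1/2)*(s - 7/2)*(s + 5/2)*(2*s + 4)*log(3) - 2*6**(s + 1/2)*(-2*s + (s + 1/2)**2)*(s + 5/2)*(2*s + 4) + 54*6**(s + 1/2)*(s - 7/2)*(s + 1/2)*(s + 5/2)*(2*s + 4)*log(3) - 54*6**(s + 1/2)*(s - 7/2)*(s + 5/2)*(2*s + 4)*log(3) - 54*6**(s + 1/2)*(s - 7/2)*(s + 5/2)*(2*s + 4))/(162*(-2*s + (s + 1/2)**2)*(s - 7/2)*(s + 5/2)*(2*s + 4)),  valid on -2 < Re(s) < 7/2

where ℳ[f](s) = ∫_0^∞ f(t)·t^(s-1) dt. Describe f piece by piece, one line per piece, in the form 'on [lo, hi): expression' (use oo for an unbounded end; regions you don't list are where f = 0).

the shared t-power comes off first: t**(3/2) on [0, 1); 2*t**2 on [1, 3/2); log(t)/t on [3/2, 3); …
slice at 1, 3/2, 3, transform all 4 pieces, and sum them
over [0, 1), the kernel integral of t**2 enters the sum
segment [1, 3/2) carries 2*t**(5/2); integrate it
on [3/2, 3): add ∫ log(t)/sqrt(t)·t^(s-1) dt
on [3, ∞) integrate f = t**(-7/2) against the kernel

on [0, 1): t**2
on [1, 3/2): 2*t**(5/2)
on [3/2, 3): log(t)/sqrt(t)
on [3, oo): t**(-7/2)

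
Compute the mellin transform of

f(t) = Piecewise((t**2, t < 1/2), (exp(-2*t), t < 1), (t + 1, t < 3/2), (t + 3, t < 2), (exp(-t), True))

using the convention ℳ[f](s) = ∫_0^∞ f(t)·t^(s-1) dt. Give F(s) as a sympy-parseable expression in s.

integrate the 5 segments split at 1/2, 1, 3/2, 2, then add the results
over [0, 1/2), the kernel integral of t**2 enters the sum
∫ exp(-2*t)·t^(s-1) over [1/2, 1)
the [1, 3/2) slice contributes ∫ (t + 1)·t^(s-1) dt
∫ (t + 3)·t^(s-1) over [3/2, 2)
[2, ∞) adds the kernel integral of exp(-t)

(20*2**(2*s)*s*(s + 2) + 12*2**(2*s)*(s + 2) + 4*2**s*s*(s + 1)*(s + 2)*uppergamma(s, 2) - 8*2**s*s*(s + 2) - 4*2**s*(s + 2) - 8*3**s*s*(s + 2) - 8*3**s*(s + 2) + 4*s*(s + 1)*(s + 2)*uppergamma(s, 1) - 4*s*(s + 1)*(s + 2)*uppergamma(s, 2) + s*(s + 1))/(4*2**s*s*(s + 1)*(s + 2))
  Re(s) > -2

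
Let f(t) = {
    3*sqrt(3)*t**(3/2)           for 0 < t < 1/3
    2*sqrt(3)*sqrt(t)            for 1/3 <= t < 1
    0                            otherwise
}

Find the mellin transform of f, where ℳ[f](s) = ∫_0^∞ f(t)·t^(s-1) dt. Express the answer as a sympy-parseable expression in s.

(2*3**(s + 1/2)*(4*s + 6) - 4*s - 10)/(3**s*(2*s + 1)*(2*s + 3))
  Re(s) > -3/2

back out the common scale on t: 6*sqrt(6)*t**(3/2) on [0, 1/6); 2*sqrt(6)*sqrt(t) on [1/6, 1/2)
reversing the common scale on t: 2*sqrt(2)*t**(3/2) on [0, 1/2); 2*sqrt(2)*sqrt(t) on [1/2, 3/2)
undo the common scale on t: t**(3/2) on [0, 1); 2*sqrt(t) on [1, 3)
decompose at 1/3; ℳ[f](s) sums the 2 pieces' integrals
∫ over [0, 1/3) of 3*sqrt(3)*t**(3/2)·t^(s-1) joins the sum
∫ over [1/3, 1) of 2*sqrt(3)*sqrt(t)·t^(s-1) joins the sum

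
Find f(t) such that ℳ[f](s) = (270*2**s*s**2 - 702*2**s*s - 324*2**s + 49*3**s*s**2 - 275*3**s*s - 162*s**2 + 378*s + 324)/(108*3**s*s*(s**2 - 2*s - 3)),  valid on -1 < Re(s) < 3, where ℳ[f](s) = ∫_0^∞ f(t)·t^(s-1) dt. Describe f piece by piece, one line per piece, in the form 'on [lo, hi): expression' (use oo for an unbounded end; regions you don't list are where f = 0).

the common scale on t comes off first: t on [0, 1/2); 2*t + 1 on [1/2, 1); t/2 on [1, 3/2); …
summing 4 kernel integrals split by 1/3, 2/3, 1 yields ℳ[f](s)
over [0, 1/3), the kernel integral of 3*t/2 enters the sum
∫ (3*t + 1)·t^(s-1) over [1/3, 2/3)
over [2/3, 1), the kernel integral of 3*t/4 enters the sum
segment [1, ∞) carries 8/(27*t**3); integrate it

on [0, 1/3): 3*t/2
on [1/3, 2/3): 3*t + 1
on [2/3, 1): 3*t/4
on [1, oo): 8/(27*t**3)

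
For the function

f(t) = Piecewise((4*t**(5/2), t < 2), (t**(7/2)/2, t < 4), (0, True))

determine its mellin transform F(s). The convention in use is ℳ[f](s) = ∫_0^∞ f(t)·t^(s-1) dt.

split f at 2: ℳ[f](s) collects 2 kernel integrals
[0, 2) adds the kernel integral of 4*t**(5/2)
on [2, 4) integrate f = t**(7/2)/2 against the kernel

8*2**s*(32*2**s*s + 80*2**s + 6*sqrt(2)*s + 23*sqrt(2))/(4*s**2 + 24*s + 35)
  Re(s) > -5/2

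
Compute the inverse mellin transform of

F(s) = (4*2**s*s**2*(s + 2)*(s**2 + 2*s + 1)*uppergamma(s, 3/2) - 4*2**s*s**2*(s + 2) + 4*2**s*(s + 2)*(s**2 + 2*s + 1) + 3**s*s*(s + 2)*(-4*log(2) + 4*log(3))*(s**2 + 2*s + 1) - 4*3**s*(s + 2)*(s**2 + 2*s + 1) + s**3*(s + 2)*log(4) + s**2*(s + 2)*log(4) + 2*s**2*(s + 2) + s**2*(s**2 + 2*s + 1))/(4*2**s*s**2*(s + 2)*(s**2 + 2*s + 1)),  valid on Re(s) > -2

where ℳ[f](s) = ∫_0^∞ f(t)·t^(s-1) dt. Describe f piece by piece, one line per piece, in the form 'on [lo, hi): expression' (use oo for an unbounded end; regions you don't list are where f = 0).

on [0, 1/2): t**2
on [1/2, 1): t*log(t)
on [1, 3/2): log(t)
on [3/2, oo): exp(-t)

integrate the 4 segments split at 1/2, 1, 3/2, then add the results
for t in [0, 1/2): the term is ∫ t**2·t^(s-1)
segment [1/2, 1) carries t*log(t); integrate it
between 1 and 3/2 the integrand is log(t)·t^(s-1)
[3/2, ∞) adds the kernel integral of exp(-t)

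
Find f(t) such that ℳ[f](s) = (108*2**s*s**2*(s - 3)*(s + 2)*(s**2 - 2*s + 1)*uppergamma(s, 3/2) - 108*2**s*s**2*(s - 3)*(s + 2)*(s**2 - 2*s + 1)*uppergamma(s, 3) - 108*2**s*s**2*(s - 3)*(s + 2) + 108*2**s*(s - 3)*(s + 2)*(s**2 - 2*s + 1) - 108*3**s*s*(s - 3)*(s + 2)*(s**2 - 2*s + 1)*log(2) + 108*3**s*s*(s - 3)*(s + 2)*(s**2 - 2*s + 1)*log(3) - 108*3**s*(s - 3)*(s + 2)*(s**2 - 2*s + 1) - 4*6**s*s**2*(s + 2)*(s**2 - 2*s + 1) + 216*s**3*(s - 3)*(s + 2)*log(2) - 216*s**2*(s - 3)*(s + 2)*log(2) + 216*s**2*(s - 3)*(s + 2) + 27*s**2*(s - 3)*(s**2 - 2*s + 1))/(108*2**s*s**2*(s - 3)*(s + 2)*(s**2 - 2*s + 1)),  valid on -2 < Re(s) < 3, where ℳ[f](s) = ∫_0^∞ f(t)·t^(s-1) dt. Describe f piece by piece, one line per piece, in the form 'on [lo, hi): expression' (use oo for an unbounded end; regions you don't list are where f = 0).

on [0, 1/2): t**2
on [1/2, 1): log(t)/t
on [1, 3/2): log(t)
on [3/2, 3): exp(-t)
on [3, oo): t**(-3)

integrate the 5 segments split at 1/2, 1, 3/2, 3, then add the results
the [0, 1/2) slice contributes ∫ t**2·t^(s-1) dt
∫ over [1/2, 1) of log(t)/t·t^(s-1) joins the sum
the [1, 3/2) slice contributes ∫ log(t)·t^(s-1) dt
on [3/2, 3): add ∫ exp(-t)·t^(s-1) dt
on [3, ∞): add ∫ t**(-3)·t^(s-1) dt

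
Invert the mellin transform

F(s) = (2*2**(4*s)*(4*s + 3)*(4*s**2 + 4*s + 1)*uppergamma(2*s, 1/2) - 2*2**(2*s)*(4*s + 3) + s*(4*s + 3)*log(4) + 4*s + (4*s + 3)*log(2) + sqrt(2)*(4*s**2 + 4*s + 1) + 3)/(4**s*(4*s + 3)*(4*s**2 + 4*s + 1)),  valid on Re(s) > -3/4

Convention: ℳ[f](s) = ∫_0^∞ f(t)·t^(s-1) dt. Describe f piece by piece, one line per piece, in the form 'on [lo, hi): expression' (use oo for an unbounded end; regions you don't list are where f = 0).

strip the power substitution: t**(3/2) on [0, 1/2); t*log(t) on [1/2, 1); exp(-t/2) on [1, ∞)
cuts at 1/4, 1: linearity sums the 3 kernel integrals
over [0, 1/4), the kernel integral of t**(3/4) enters the sum
∫ over [1/4, 1) of sqrt(t)*log(sqrt(t))·t^(s-1) joins the sum
for t in [1, ∞): the term is ∫ exp(-sqrt(t)/2)·t^(s-1)

on [0, 1/4): t**(3/4)
on [1/4, 1): sqrt(t)*log(sqrt(t))
on [1, oo): exp(-sqrt(t)/2)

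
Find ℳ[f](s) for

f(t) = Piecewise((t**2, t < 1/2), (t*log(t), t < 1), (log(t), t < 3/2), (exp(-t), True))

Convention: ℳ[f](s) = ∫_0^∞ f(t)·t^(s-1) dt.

breakpoints 1/2, 1, 3/2: one integral from each of the 4 segments
for t in [0, 1/2): the term is ∫ t**2·t^(s-1)
segment 1/2 to 1 holds t*log(t); add its integral
for t in [1, 3/2): the term is ∫ log(t)·t^(s-1)
segment [3/2, ∞) carries exp(-t); integrate it

(4*2**s*s**2*(s + 2)*(s**2 + 2*s + 1)*uppergamma(s, 3/2) - 4*2**s*s**2*(s + 2) + 4*2**s*(s + 2)*(s**2 + 2*s + 1) + 3**s*s*(s + 2)*(-4*log(2) + 4*log(3))*(s**2 + 2*s + 1) - 4*3**s*(s + 2)*(s**2 + 2*s + 1) + s**3*(s + 2)*log(4) + s**2*(s + 2)*log(4) + 2*s**2*(s + 2) + s**2*(s**2 + 2*s + 1))/(4*2**s*s**2*(s + 2)*(s**2 + 2*s + 1))
  Re(s) > -2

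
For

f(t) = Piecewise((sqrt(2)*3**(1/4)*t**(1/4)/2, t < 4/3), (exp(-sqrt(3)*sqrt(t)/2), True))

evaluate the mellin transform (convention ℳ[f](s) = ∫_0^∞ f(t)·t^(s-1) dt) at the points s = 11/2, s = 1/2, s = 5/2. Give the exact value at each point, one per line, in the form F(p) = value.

back out the common scale on t: 2**(3/4)*3**(1/4)*t**(1/4)/2 on [0, 2/3); exp(-sqrt(6)*sqrt(t)/2) on [2/3, ∞)
back out the common scale on t: t**(1/4) on [0, 1); exp(-sqrt(t)) on [1, ∞)
undo the power substitution: sqrt(t) on [0, 1); exp(-t) on [1, ∞)
summing 2 kernel integrals split by 4/3 yields ℳ[f](s)
segment 0 to 4/3 holds sqrt(2)*3**(1/4)*t**(1/4)/2; add its integral
for t in [4/3, ∞): the term is ∫ exp(-sqrt(3)*sqrt(t)/2)·t^(s-1)

F(11/2) = 4096*sqrt(3)*(2*E + 226874323)*exp(-1)/16767
F(1/2) = 4*sqrt(3)*(3 + 2*E)*exp(-1)/9
F(5/2) = 64*sqrt(3)*(2*E + 715)*exp(-1)/297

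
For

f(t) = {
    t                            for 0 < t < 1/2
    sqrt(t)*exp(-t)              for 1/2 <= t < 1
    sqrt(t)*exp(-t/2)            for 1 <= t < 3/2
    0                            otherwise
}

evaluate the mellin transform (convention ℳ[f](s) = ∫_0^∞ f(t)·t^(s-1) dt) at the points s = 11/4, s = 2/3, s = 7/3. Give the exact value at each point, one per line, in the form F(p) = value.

F(11/4) = -8*2**(1/4)*uppergamma(13/4, 3/4) - uppergamma(13/4, 1) + 2**(1/4)/60 + uppergamma(13/4, 1/2) + 8*2**(1/4)*uppergamma(13/4, 1/2)
F(2/3) = -2*2**(1/6)*uppergamma(7/6, 3/4) - uppergamma(7/6, 1) + 3*2**(1/3)/20 + uppergamma(7/6, 1/2) + 2*2**(1/6)*uppergamma(7/6, 1/2)
F(7/3) = -4*2**(5/6)*uppergamma(17/6, 3/4) - uppergamma(17/6, 1) + 3*2**(2/3)/160 + uppergamma(17/6, 1/2) + 4*2**(5/6)*uppergamma(17/6, 1/2)

strip the shared t-power: sqrt(t) on [0, 1/2); exp(-t) on [1/2, 1); exp(-t/2) on [1, 3/2)
slice at 1/2, 1, transform all 3 pieces, and sum them
∫ over [0, 1/2) of t·t^(s-1) joins the sum
on [1/2, 1): add ∫ sqrt(t)*exp(-t)·t^(s-1) dt
over [1, 3/2), the kernel integral of sqrt(t)*exp(-t/2) enters the sum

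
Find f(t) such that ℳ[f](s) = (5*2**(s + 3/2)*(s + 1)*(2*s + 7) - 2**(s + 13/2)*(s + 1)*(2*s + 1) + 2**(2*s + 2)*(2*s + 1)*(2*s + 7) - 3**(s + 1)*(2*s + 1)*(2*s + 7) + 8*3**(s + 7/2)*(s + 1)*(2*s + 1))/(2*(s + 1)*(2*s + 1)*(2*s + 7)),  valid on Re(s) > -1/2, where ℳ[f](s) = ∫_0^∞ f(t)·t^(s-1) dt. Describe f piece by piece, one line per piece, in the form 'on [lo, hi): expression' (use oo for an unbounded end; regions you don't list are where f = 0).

on [0, 2): 5*sqrt(t)/2
on [2, 3): 2*t**(7/2)
on [3, 4): t/2

linearity at 2, 3 turns ℳ[f](s) into 3 summed integrals
on [0, 2) integrate f = 5*sqrt(t)/2 against the kernel
for t in [2, 3): the term is ∫ 2*t**(7/2)·t^(s-1)
on [3, 4): add ∫ t/2·t^(s-1) dt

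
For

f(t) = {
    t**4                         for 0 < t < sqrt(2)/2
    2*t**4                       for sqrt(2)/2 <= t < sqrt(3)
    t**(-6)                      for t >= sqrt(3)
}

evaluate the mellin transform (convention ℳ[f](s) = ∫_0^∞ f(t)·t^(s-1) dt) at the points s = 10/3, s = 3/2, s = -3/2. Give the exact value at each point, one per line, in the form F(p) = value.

the power substitution comes off first: t**2 on [0, 1/2); 2*t**2 on [1/2, 3); t**(-3) on [3, ∞)
remove the shared t-power first: t on [0, 1/2); 2*t on [1/2, 3); t**(-4) on [3, ∞)
cuts at sqrt(2)/2, sqrt(3): linearity sums the 3 kernel integrals
∫ t**4·t^(s-1) over [0, sqrt(2)/2)
the [sqrt(2)/2, sqrt(3)) slice contributes ∫ 2*t**4·t^(s-1) dt
on [sqrt(3), ∞): add ∫ t**(-6)·t^(s-1) dt

F(10/3) = 2**(1/3)*(-9 + 3910*6**(2/3))/1056
F(3/2) = 2**(1/4)*(-243 + 17540*6**(3/4))/10692
F(-3/2) = 2**(3/4)*(-243 + 2918*6**(1/4))/2430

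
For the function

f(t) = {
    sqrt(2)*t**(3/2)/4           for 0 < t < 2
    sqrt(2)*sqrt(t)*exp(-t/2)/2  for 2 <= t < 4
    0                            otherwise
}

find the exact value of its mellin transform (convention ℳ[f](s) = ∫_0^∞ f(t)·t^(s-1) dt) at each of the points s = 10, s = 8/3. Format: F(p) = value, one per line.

peel off the common scale on t: t**(3/2) on [0, 1); sqrt(t)*exp(-t) on [1, 2)
remove the shared t-power first: t on [0, 1); exp(-t) on [1, 2)
slice at 2, transform all 2 pieces, and sum them
over [0, 2), the kernel integral of sqrt(2)*t**(3/2)/4 enters the sum
for t in [2, 4): the term is ∫ sqrt(2)*sqrt(t)*exp(-t/2)/2·t^(s-1)

F(10) = -5787317390*sqrt(2)*exp(-2) - 654729075*sqrt(pi)*erfc(sqrt(2)) + 2048/23 + 654729075*sqrt(pi)*erfc(1) + 2658302690*exp(-1)
F(8/3) = 4*2**(2/3)*(-uppergamma(19/6, 2) + 6/25 + uppergamma(19/6, 1))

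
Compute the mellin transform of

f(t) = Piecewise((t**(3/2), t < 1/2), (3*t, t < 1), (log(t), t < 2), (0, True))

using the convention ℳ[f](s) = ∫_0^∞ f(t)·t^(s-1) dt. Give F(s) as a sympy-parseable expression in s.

(-2*2**(2*s)*(s + 1)*(2*s + 3) + 6*2**s*s**2*(2*s + 3) + 2*2**s*(s + 1)*(2*s + 3) + 4**s*s*(s + 1)*(2*s + 3)*log(4) + sqrt(2)*s**2*(s + 1) - 3*s**2*(2*s + 3))/(2*2**s*s**2*(s + 1)*(2*s + 3))
  Re(s) > -3/2

cuts at 1/2, 1: linearity sums the 3 kernel integrals
segment 0 to 1/2 holds t**(3/2); add its integral
[1/2, 1) adds the kernel integral of 3*t
for t in [1, 2): the term is ∫ log(t)·t^(s-1)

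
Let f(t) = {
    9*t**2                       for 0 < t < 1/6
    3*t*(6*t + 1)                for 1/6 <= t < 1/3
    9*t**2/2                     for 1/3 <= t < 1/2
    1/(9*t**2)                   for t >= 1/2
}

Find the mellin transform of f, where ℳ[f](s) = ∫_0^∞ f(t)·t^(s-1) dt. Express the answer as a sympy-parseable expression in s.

(180*2**s*s**2 - 108*2**s*s - 504*2**s + 49*3**s*s**2 - 177*3**s*s - 226*3**s - 54*s**2 + 18*s + 180)/(72*6**s*(s**3 + s**2 - 4*s - 4))
  -2 < Re(s) < 2

reversing the common scale on t: 9*t**2/4 on [0, 1/3); 3*t*(3*t + 1)/2 on [1/3, 2/3); 9*t**2/8 on [2/3, 1); …
strip the common scale on t: t**2 on [0, 1/2); t*(2*t + 1) on [1/2, 1); t**2/2 on [1, 3/2); …
undo the shared t-power: t on [0, 1/2); 2*t + 1 on [1/2, 1); t/2 on [1, 3/2); …
the 4 pieces separated at 1/6, 1/3, 1/2 each add one integral
∫ over [0, 1/6) of 9*t**2·t^(s-1) joins the sum
∫ 3*t*(6*t + 1)·t^(s-1) over [1/6, 1/3)
∫ over [1/3, 1/2) of 9*t**2/2·t^(s-1) joins the sum
[1/2, ∞) adds the kernel integral of 1/(9*t**2)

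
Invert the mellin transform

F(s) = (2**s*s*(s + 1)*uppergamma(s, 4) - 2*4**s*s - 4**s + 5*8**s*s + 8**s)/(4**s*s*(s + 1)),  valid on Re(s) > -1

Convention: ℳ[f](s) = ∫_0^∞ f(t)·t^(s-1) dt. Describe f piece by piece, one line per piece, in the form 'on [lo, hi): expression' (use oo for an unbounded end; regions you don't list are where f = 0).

decompose at 1, 2; ℳ[f](s) sums the 3 pieces' integrals
segment [0, 1) carries t; integrate it
∫ (2*t + 1)·t^(s-1) over [1, 2)
the [2, ∞) slice contributes ∫ exp(-2*t)·t^(s-1) dt

on [0, 1): t
on [1, 2): 2*t + 1
on [2, oo): exp(-2*t)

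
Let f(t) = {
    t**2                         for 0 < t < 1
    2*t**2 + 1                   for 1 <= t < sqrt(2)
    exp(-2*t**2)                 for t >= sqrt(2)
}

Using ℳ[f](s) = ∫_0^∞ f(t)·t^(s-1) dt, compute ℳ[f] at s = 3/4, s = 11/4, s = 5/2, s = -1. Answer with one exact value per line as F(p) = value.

F(3/4) = -56/33 + 2**(5/8)*uppergamma(3/8, 4)/4 + 92*2**(3/8)/33
F(11/4) = -120/209 + 2**(5/8)*uppergamma(11/8, 4)/8 + 504*2**(3/8)/209
F(5/2) = -28/45 + 2**(3/4)*uppergamma(5/4, 4)/8 + 116*2**(1/4)/45
F(-1) = sqrt(2)*(-2*sqrt(pi)*exp(4)*erfc(2) + 1 + 3*exp(4))*exp(-4)/2

peel off the power substitution: t on [0, 1); 2*t + 1 on [1, 2); exp(-2*t) on [2, ∞)
breakpoints 1, sqrt(2): one integral from each of the 3 segments
∫ over [0, 1) of t**2·t^(s-1) joins the sum
∫ (2*t**2 + 1)·t^(s-1) over [1, sqrt(2))
over [sqrt(2), ∞), the kernel integral of exp(-2*t**2) enters the sum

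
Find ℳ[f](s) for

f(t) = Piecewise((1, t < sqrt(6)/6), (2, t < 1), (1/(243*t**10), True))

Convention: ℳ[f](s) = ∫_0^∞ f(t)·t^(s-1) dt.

(sqrt(6)/6)**s*(-6**(s/2)*s - 486*6**(s/2)*(10 - s) - 243*s + 2430)/(243*s*(s - 10))
  0 < Re(s) < 10

reversing the power substitution: 1 on [0, 1/6); 2 on [1/6, 1); 1/(243*t**5) on [1, ∞)
strip the common scale on t: 1 on [0, 1/2); 2 on [1/2, 3); t**(-5) on [3, ∞)
back out the shared t-power: t on [0, 1/2); 2*t on [1/2, 3); t**(-4) on [3, ∞)
cuts at sqrt(6)/6, 1: linearity sums the 3 kernel integrals
∫ 1·t^(s-1) over [0, sqrt(6)/6)
∫ over [sqrt(6)/6, 1) of 2·t^(s-1) joins the sum
on [1, ∞): add ∫ 1/(243*t**10)·t^(s-1) dt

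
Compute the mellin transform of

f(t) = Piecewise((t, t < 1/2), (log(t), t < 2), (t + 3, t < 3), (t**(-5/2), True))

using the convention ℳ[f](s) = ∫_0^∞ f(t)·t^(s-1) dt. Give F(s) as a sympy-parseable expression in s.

(-270*2**(2*s)*s**2*(2*s - 5) + 54*2**(2*s)*s*(s + 1)*(2*s - 5)*log(2) - 162*2**(2*s)*s*(2*s - 5) - 54*2**(2*s)*(s + 1)*(2*s - 5) - 4*sqrt(3)*6**s*s**2*(s + 1) + 324*6**s*s**2*(2*s - 5) + 162*6**s*s*(2*s - 5) + 27*s**2*(2*s - 5) + 54*s*(s + 1)*(2*s - 5)*log(2) + (2*s - 5)*(54*s + 54))/(54*2**s*s**2*(s + 1)*(2*s - 5))
  -1 < Re(s) < 5/2

integrate the 4 segments split at 1/2, 2, 3, then add the results
[0, 1/2) adds the kernel integral of t
on [1/2, 2): add ∫ log(t)·t^(s-1) dt
on [2, 3) integrate f = (t + 3) against the kernel
on [3, ∞): add ∫ t**(-5/2)·t^(s-1) dt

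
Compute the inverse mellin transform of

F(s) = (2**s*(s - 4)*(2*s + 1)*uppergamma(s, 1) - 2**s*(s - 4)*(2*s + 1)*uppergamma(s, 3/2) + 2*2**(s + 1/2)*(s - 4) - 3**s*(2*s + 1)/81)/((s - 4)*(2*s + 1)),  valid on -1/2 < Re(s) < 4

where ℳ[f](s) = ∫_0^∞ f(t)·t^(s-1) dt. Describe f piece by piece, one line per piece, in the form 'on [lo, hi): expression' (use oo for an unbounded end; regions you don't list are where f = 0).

on [0, 2): sqrt(t)
on [2, 3): exp(-t/2)
on [3, oo): t**(-4)

treat the 3 regions marked off by 2, 3 separately and sum
on [0, 2) integrate f = sqrt(t) against the kernel
piece [2, 3): integrate exp(-t/2) against the kernel
on [3, ∞) integrate f = t**(-4) against the kernel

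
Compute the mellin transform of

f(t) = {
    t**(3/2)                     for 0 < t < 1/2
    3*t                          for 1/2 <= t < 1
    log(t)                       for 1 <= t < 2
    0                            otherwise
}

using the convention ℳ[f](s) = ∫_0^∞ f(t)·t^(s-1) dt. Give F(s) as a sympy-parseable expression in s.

(-2*2**(2*s)*(s + 1)*(2*s + 3) + 6*2**s*s**2*(2*s + 3) + 2*2**s*(s + 1)*(2*s + 3) + 4**s*s*(s + 1)*(2*s + 3)*log(4) + sqrt(2)*s**2*(s + 1) - 3*s**2*(2*s + 3))/(2*2**s*s**2*(s + 1)*(2*s + 3))
  Re(s) > -3/2

f breaks at 1/2, 1 into 3 integrals to sum
[0, 1/2) adds the kernel integral of t**(3/2)
[1/2, 1) adds the kernel integral of 3*t
segment 1 to 2 holds log(t); add its integral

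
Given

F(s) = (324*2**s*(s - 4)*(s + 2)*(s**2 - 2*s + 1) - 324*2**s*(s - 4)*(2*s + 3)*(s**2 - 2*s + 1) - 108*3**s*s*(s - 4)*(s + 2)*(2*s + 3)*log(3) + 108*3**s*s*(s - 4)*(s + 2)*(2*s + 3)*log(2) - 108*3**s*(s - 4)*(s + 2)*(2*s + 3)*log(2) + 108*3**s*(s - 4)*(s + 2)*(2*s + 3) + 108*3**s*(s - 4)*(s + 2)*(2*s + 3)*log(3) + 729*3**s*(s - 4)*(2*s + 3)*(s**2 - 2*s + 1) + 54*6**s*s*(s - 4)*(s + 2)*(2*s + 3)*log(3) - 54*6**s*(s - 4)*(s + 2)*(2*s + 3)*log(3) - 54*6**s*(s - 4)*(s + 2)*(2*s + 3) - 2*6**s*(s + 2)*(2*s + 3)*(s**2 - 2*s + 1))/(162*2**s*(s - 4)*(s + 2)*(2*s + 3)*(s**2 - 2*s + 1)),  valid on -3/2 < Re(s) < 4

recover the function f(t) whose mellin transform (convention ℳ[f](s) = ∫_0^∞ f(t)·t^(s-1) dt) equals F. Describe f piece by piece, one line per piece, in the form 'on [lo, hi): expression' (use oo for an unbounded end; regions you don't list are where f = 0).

along the cuts 1, 3/2, 3, ℳ[f](s) splits into 4 integrals
on [0, 1): add ∫ t**(3/2)·t^(s-1) dt
piece [1, 3/2): integrate 2*t**2 against the kernel
for t in [3/2, 3): the term is ∫ log(t)/t·t^(s-1)
[3, ∞) adds the kernel integral of t**(-4)

on [0, 1): t**(3/2)
on [1, 3/2): 2*t**2
on [3/2, 3): log(t)/t
on [3, oo): t**(-4)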